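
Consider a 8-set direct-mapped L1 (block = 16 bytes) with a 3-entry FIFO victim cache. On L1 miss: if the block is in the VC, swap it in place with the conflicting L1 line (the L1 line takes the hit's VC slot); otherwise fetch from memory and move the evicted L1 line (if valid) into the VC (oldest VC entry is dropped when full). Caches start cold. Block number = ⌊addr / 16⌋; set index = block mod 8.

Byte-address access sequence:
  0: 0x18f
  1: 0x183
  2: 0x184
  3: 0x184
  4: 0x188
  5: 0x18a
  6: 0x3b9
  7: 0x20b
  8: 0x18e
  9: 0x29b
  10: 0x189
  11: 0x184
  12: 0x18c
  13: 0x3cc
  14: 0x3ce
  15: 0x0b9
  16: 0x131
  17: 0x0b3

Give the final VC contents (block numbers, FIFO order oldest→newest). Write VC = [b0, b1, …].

#0 0x18f→b24/s0 MISS; vc=[]
#1 0x183→b24/s0 L1-HIT; vc=[]
#2 0x184→b24/s0 L1-HIT; vc=[]
#3 0x184→b24/s0 L1-HIT; vc=[]
#4 0x188→b24/s0 L1-HIT; vc=[]
#5 0x18a→b24/s0 L1-HIT; vc=[]
#6 0x3b9→b59/s3 MISS; vc=[]
#7 0x20b→b32/s0 MISS; vc=[24]
#8 0x18e→b24/s0 VC-HIT; vc=[32]
#9 0x29b→b41/s1 MISS; vc=[32]
#10 0x189→b24/s0 L1-HIT; vc=[32]
#11 0x184→b24/s0 L1-HIT; vc=[32]
#12 0x18c→b24/s0 L1-HIT; vc=[32]
#13 0x3cc→b60/s4 MISS; vc=[32]
#14 0x3ce→b60/s4 L1-HIT; vc=[32]
#15 0xb9→b11/s3 MISS; vc=[32,59]
#16 0x131→b19/s3 MISS; vc=[32,59,11]
#17 0xb3→b11/s3 VC-HIT; vc=[32,59,19]

VC = [32, 59, 19]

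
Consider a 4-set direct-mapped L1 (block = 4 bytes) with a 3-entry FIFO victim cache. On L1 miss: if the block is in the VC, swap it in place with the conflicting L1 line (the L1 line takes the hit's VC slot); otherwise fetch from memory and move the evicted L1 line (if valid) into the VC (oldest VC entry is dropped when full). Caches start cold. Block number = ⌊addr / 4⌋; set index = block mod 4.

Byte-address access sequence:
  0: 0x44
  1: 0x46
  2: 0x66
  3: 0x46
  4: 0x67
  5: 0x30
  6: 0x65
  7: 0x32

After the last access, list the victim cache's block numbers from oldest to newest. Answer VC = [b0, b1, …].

VC = [17]

0: 0x44 (blk 17, set 1) → MISS  vc=[]
1: 0x46 (blk 17, set 1) → L1-HIT  vc=[]
2: 0x66 (blk 25, set 1) → MISS  vc=[17]
3: 0x46 (blk 17, set 1) → VC-HIT  vc=[25]
4: 0x67 (blk 25, set 1) → VC-HIT  vc=[17]
5: 0x30 (blk 12, set 0) → MISS  vc=[17]
6: 0x65 (blk 25, set 1) → L1-HIT  vc=[17]
7: 0x32 (blk 12, set 0) → L1-HIT  vc=[17]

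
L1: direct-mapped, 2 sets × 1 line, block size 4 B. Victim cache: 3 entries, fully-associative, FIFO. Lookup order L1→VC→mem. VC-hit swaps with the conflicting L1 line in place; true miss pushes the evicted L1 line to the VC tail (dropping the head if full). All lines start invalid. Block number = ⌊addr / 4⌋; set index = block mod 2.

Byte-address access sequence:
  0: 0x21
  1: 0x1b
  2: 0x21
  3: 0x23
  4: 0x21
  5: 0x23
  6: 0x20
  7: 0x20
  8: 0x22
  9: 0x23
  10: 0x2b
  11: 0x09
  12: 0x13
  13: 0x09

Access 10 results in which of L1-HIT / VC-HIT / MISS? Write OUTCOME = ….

0: 0x21 (blk 8, set 0) → MISS  vc=[]
1: 0x1b (blk 6, set 0) → MISS  vc=[8]
2: 0x21 (blk 8, set 0) → VC-HIT  vc=[6]
3: 0x23 (blk 8, set 0) → L1-HIT  vc=[6]
4: 0x21 (blk 8, set 0) → L1-HIT  vc=[6]
5: 0x23 (blk 8, set 0) → L1-HIT  vc=[6]
6: 0x20 (blk 8, set 0) → L1-HIT  vc=[6]
7: 0x20 (blk 8, set 0) → L1-HIT  vc=[6]
8: 0x22 (blk 8, set 0) → L1-HIT  vc=[6]
9: 0x23 (blk 8, set 0) → L1-HIT  vc=[6]
10: 0x2b (blk 10, set 0) → MISS  vc=[6, 8]
11: 0x9 (blk 2, set 0) → MISS  vc=[6, 8, 10]
12: 0x13 (blk 4, set 0) → MISS  vc=[8, 10, 2]
13: 0x9 (blk 2, set 0) → VC-HIT  vc=[8, 10, 4]

OUTCOME = MISS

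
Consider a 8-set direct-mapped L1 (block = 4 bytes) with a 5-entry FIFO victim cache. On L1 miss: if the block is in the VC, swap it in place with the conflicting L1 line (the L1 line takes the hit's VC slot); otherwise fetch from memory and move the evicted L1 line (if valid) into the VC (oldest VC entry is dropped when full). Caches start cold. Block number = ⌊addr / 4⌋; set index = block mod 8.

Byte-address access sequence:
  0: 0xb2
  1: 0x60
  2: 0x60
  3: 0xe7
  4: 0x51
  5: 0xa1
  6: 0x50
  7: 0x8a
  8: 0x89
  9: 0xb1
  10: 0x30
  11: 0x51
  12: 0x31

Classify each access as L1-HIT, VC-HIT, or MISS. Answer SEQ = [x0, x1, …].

SEQ = [MISS, MISS, L1-HIT, MISS, MISS, MISS, L1-HIT, MISS, L1-HIT, VC-HIT, MISS, VC-HIT, VC-HIT]

#0 0xb2→b44/s4 MISS; vc=[]
#1 0x60→b24/s0 MISS; vc=[]
#2 0x60→b24/s0 L1-HIT; vc=[]
#3 0xe7→b57/s1 MISS; vc=[]
#4 0x51→b20/s4 MISS; vc=[44]
#5 0xa1→b40/s0 MISS; vc=[44,24]
#6 0x50→b20/s4 L1-HIT; vc=[44,24]
#7 0x8a→b34/s2 MISS; vc=[44,24]
#8 0x89→b34/s2 L1-HIT; vc=[44,24]
#9 0xb1→b44/s4 VC-HIT; vc=[20,24]
#10 0x30→b12/s4 MISS; vc=[20,24,44]
#11 0x51→b20/s4 VC-HIT; vc=[12,24,44]
#12 0x31→b12/s4 VC-HIT; vc=[20,24,44]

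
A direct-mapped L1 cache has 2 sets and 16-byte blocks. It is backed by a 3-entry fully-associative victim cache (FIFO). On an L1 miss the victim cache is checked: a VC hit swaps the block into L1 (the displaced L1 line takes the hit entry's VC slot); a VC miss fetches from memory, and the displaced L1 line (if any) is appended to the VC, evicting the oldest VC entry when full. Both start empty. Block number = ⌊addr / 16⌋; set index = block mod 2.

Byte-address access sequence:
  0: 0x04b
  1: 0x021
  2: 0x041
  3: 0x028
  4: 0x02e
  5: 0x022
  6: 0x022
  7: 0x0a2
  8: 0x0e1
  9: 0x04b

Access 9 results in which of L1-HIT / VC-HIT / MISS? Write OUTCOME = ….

OUTCOME = VC-HIT

  [0] addr=0x4b blk=4 s=0: MISS | VC []
  [1] addr=0x21 blk=2 s=0: MISS | VC [4]
  [2] addr=0x41 blk=4 s=0: VC-HIT | VC [2]
  [3] addr=0x28 blk=2 s=0: VC-HIT | VC [4]
  [4] addr=0x2e blk=2 s=0: L1-HIT | VC [4]
  [5] addr=0x22 blk=2 s=0: L1-HIT | VC [4]
  [6] addr=0x22 blk=2 s=0: L1-HIT | VC [4]
  [7] addr=0xa2 blk=10 s=0: MISS | VC [4, 2]
  [8] addr=0xe1 blk=14 s=0: MISS | VC [4, 2, 10]
  [9] addr=0x4b blk=4 s=0: VC-HIT | VC [14, 2, 10]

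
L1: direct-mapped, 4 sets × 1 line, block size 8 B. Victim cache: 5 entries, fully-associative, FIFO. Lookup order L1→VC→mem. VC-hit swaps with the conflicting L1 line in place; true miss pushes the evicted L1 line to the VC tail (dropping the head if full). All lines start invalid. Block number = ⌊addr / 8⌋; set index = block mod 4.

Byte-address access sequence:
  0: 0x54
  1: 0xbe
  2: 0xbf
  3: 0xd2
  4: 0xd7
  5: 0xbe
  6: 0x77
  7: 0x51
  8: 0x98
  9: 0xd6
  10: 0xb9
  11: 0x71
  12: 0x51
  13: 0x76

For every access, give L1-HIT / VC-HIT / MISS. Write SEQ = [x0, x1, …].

#0 0x54→b10/s2 MISS; vc=[]
#1 0xbe→b23/s3 MISS; vc=[]
#2 0xbf→b23/s3 L1-HIT; vc=[]
#3 0xd2→b26/s2 MISS; vc=[10]
#4 0xd7→b26/s2 L1-HIT; vc=[10]
#5 0xbe→b23/s3 L1-HIT; vc=[10]
#6 0x77→b14/s2 MISS; vc=[10,26]
#7 0x51→b10/s2 VC-HIT; vc=[14,26]
#8 0x98→b19/s3 MISS; vc=[14,26,23]
#9 0xd6→b26/s2 VC-HIT; vc=[14,10,23]
#10 0xb9→b23/s3 VC-HIT; vc=[14,10,19]
#11 0x71→b14/s2 VC-HIT; vc=[26,10,19]
#12 0x51→b10/s2 VC-HIT; vc=[26,14,19]
#13 0x76→b14/s2 VC-HIT; vc=[26,10,19]

SEQ = [MISS, MISS, L1-HIT, MISS, L1-HIT, L1-HIT, MISS, VC-HIT, MISS, VC-HIT, VC-HIT, VC-HIT, VC-HIT, VC-HIT]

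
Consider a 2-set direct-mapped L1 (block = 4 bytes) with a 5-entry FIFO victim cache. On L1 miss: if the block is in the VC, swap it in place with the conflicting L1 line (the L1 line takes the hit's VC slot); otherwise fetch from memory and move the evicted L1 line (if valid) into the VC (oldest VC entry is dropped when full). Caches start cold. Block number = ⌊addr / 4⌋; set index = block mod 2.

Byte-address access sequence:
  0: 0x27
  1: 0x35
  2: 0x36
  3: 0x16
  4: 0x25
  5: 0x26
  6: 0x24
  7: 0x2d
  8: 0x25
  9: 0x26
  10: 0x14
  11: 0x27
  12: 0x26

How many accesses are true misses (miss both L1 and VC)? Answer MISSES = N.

MISSES = 4

0: 0x27 (blk 9, set 1) → MISS  vc=[]
1: 0x35 (blk 13, set 1) → MISS  vc=[9]
2: 0x36 (blk 13, set 1) → L1-HIT  vc=[9]
3: 0x16 (blk 5, set 1) → MISS  vc=[9, 13]
4: 0x25 (blk 9, set 1) → VC-HIT  vc=[5, 13]
5: 0x26 (blk 9, set 1) → L1-HIT  vc=[5, 13]
6: 0x24 (blk 9, set 1) → L1-HIT  vc=[5, 13]
7: 0x2d (blk 11, set 1) → MISS  vc=[5, 13, 9]
8: 0x25 (blk 9, set 1) → VC-HIT  vc=[5, 13, 11]
9: 0x26 (blk 9, set 1) → L1-HIT  vc=[5, 13, 11]
10: 0x14 (blk 5, set 1) → VC-HIT  vc=[9, 13, 11]
11: 0x27 (blk 9, set 1) → VC-HIT  vc=[5, 13, 11]
12: 0x26 (blk 9, set 1) → L1-HIT  vc=[5, 13, 11]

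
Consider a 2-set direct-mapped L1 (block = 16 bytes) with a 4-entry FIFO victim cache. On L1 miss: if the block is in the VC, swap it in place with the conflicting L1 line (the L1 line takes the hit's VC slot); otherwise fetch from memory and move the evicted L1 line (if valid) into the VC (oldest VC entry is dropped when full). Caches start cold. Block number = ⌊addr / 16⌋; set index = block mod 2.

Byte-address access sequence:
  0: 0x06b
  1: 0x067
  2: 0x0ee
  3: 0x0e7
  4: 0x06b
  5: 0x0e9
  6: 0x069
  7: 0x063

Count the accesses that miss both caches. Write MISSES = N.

  [0] addr=0x6b blk=6 s=0: MISS | VC []
  [1] addr=0x67 blk=6 s=0: L1-HIT | VC []
  [2] addr=0xee blk=14 s=0: MISS | VC [6]
  [3] addr=0xe7 blk=14 s=0: L1-HIT | VC [6]
  [4] addr=0x6b blk=6 s=0: VC-HIT | VC [14]
  [5] addr=0xe9 blk=14 s=0: VC-HIT | VC [6]
  [6] addr=0x69 blk=6 s=0: VC-HIT | VC [14]
  [7] addr=0x63 blk=6 s=0: L1-HIT | VC [14]

MISSES = 2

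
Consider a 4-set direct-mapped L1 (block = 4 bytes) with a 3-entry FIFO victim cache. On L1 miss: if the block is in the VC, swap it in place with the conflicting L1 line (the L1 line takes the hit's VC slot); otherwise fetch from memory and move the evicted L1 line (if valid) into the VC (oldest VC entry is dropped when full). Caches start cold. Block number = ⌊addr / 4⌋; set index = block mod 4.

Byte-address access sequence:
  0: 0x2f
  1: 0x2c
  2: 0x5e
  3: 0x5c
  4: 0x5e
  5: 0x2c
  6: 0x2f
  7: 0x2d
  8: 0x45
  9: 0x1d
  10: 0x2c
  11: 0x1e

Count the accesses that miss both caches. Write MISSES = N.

MISSES = 4

#0 0x2f→b11/s3 MISS; vc=[]
#1 0x2c→b11/s3 L1-HIT; vc=[]
#2 0x5e→b23/s3 MISS; vc=[11]
#3 0x5c→b23/s3 L1-HIT; vc=[11]
#4 0x5e→b23/s3 L1-HIT; vc=[11]
#5 0x2c→b11/s3 VC-HIT; vc=[23]
#6 0x2f→b11/s3 L1-HIT; vc=[23]
#7 0x2d→b11/s3 L1-HIT; vc=[23]
#8 0x45→b17/s1 MISS; vc=[23]
#9 0x1d→b7/s3 MISS; vc=[23,11]
#10 0x2c→b11/s3 VC-HIT; vc=[23,7]
#11 0x1e→b7/s3 VC-HIT; vc=[23,11]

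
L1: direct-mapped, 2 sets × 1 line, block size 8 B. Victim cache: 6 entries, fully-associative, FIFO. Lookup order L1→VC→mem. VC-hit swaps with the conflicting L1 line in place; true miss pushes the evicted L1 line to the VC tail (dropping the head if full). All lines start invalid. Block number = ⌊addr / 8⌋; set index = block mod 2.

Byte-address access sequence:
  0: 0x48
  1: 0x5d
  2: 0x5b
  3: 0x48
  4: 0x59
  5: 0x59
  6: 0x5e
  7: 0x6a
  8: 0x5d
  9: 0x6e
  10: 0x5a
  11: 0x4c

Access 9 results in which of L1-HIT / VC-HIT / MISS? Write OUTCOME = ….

#0 0x48→b9/s1 MISS; vc=[]
#1 0x5d→b11/s1 MISS; vc=[9]
#2 0x5b→b11/s1 L1-HIT; vc=[9]
#3 0x48→b9/s1 VC-HIT; vc=[11]
#4 0x59→b11/s1 VC-HIT; vc=[9]
#5 0x59→b11/s1 L1-HIT; vc=[9]
#6 0x5e→b11/s1 L1-HIT; vc=[9]
#7 0x6a→b13/s1 MISS; vc=[9,11]
#8 0x5d→b11/s1 VC-HIT; vc=[9,13]
#9 0x6e→b13/s1 VC-HIT; vc=[9,11]
#10 0x5a→b11/s1 VC-HIT; vc=[9,13]
#11 0x4c→b9/s1 VC-HIT; vc=[11,13]

OUTCOME = VC-HIT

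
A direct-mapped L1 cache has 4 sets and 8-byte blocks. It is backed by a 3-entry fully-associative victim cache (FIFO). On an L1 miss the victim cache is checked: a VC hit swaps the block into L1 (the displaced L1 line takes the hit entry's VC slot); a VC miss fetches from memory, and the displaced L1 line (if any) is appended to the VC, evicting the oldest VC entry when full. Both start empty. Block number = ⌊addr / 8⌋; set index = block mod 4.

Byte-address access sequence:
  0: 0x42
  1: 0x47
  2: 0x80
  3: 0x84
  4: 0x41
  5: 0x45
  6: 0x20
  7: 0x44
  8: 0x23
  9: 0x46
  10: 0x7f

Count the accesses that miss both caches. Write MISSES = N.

0: 0x42 (blk 8, set 0) → MISS  vc=[]
1: 0x47 (blk 8, set 0) → L1-HIT  vc=[]
2: 0x80 (blk 16, set 0) → MISS  vc=[8]
3: 0x84 (blk 16, set 0) → L1-HIT  vc=[8]
4: 0x41 (blk 8, set 0) → VC-HIT  vc=[16]
5: 0x45 (blk 8, set 0) → L1-HIT  vc=[16]
6: 0x20 (blk 4, set 0) → MISS  vc=[16, 8]
7: 0x44 (blk 8, set 0) → VC-HIT  vc=[16, 4]
8: 0x23 (blk 4, set 0) → VC-HIT  vc=[16, 8]
9: 0x46 (blk 8, set 0) → VC-HIT  vc=[16, 4]
10: 0x7f (blk 15, set 3) → MISS  vc=[16, 4]

MISSES = 4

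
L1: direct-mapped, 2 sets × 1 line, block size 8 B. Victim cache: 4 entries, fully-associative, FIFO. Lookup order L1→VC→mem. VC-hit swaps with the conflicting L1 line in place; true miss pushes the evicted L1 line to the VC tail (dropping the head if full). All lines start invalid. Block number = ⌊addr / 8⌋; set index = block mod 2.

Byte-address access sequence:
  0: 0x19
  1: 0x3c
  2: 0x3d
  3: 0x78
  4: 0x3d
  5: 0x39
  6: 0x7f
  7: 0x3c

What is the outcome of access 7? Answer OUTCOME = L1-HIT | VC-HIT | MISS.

0: 0x19 (blk 3, set 1) → MISS  vc=[]
1: 0x3c (blk 7, set 1) → MISS  vc=[3]
2: 0x3d (blk 7, set 1) → L1-HIT  vc=[3]
3: 0x78 (blk 15, set 1) → MISS  vc=[3, 7]
4: 0x3d (blk 7, set 1) → VC-HIT  vc=[3, 15]
5: 0x39 (blk 7, set 1) → L1-HIT  vc=[3, 15]
6: 0x7f (blk 15, set 1) → VC-HIT  vc=[3, 7]
7: 0x3c (blk 7, set 1) → VC-HIT  vc=[3, 15]

OUTCOME = VC-HIT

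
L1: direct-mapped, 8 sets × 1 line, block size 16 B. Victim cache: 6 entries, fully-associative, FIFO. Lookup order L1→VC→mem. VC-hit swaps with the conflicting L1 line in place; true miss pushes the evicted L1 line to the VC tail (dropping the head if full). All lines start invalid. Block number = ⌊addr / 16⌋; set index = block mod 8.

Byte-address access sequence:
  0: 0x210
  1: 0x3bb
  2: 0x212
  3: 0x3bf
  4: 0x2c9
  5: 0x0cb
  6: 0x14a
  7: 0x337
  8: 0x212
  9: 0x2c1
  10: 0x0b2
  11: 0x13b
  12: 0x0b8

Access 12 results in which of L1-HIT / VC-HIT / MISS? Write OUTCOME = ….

  [0] addr=0x210 blk=33 s=1: MISS | VC []
  [1] addr=0x3bb blk=59 s=3: MISS | VC []
  [2] addr=0x212 blk=33 s=1: L1-HIT | VC []
  [3] addr=0x3bf blk=59 s=3: L1-HIT | VC []
  [4] addr=0x2c9 blk=44 s=4: MISS | VC []
  [5] addr=0xcb blk=12 s=4: MISS | VC [44]
  [6] addr=0x14a blk=20 s=4: MISS | VC [44, 12]
  [7] addr=0x337 blk=51 s=3: MISS | VC [44, 12, 59]
  [8] addr=0x212 blk=33 s=1: L1-HIT | VC [44, 12, 59]
  [9] addr=0x2c1 blk=44 s=4: VC-HIT | VC [20, 12, 59]
  [10] addr=0xb2 blk=11 s=3: MISS | VC [20, 12, 59, 51]
  [11] addr=0x13b blk=19 s=3: MISS | VC [20, 12, 59, 51, 11]
  [12] addr=0xb8 blk=11 s=3: VC-HIT | VC [20, 12, 59, 51, 19]

OUTCOME = VC-HIT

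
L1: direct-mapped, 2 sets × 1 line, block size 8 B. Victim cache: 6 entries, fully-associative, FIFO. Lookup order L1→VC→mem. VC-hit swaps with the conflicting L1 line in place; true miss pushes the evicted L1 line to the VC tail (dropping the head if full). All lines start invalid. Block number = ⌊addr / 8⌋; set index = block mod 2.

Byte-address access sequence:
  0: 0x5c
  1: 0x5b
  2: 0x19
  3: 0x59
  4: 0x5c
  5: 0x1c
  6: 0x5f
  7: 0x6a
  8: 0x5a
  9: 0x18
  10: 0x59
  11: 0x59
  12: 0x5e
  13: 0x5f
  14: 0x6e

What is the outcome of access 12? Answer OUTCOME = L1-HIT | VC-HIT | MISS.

  [0] addr=0x5c blk=11 s=1: MISS | VC []
  [1] addr=0x5b blk=11 s=1: L1-HIT | VC []
  [2] addr=0x19 blk=3 s=1: MISS | VC [11]
  [3] addr=0x59 blk=11 s=1: VC-HIT | VC [3]
  [4] addr=0x5c blk=11 s=1: L1-HIT | VC [3]
  [5] addr=0x1c blk=3 s=1: VC-HIT | VC [11]
  [6] addr=0x5f blk=11 s=1: VC-HIT | VC [3]
  [7] addr=0x6a blk=13 s=1: MISS | VC [3, 11]
  [8] addr=0x5a blk=11 s=1: VC-HIT | VC [3, 13]
  [9] addr=0x18 blk=3 s=1: VC-HIT | VC [11, 13]
  [10] addr=0x59 blk=11 s=1: VC-HIT | VC [3, 13]
  [11] addr=0x59 blk=11 s=1: L1-HIT | VC [3, 13]
  [12] addr=0x5e blk=11 s=1: L1-HIT | VC [3, 13]
  [13] addr=0x5f blk=11 s=1: L1-HIT | VC [3, 13]
  [14] addr=0x6e blk=13 s=1: VC-HIT | VC [3, 11]

OUTCOME = L1-HIT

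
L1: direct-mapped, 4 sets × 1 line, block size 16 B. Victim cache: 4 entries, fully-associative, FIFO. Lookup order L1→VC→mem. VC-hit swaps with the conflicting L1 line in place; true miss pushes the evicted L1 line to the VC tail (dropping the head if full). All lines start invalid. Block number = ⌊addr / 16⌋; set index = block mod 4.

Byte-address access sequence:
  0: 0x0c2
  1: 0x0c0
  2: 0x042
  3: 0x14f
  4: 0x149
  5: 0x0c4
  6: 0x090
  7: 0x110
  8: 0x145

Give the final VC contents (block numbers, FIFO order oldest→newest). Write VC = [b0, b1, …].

0: 0xc2 (blk 12, set 0) → MISS  vc=[]
1: 0xc0 (blk 12, set 0) → L1-HIT  vc=[]
2: 0x42 (blk 4, set 0) → MISS  vc=[12]
3: 0x14f (blk 20, set 0) → MISS  vc=[12, 4]
4: 0x149 (blk 20, set 0) → L1-HIT  vc=[12, 4]
5: 0xc4 (blk 12, set 0) → VC-HIT  vc=[20, 4]
6: 0x90 (blk 9, set 1) → MISS  vc=[20, 4]
7: 0x110 (blk 17, set 1) → MISS  vc=[20, 4, 9]
8: 0x145 (blk 20, set 0) → VC-HIT  vc=[12, 4, 9]

VC = [12, 4, 9]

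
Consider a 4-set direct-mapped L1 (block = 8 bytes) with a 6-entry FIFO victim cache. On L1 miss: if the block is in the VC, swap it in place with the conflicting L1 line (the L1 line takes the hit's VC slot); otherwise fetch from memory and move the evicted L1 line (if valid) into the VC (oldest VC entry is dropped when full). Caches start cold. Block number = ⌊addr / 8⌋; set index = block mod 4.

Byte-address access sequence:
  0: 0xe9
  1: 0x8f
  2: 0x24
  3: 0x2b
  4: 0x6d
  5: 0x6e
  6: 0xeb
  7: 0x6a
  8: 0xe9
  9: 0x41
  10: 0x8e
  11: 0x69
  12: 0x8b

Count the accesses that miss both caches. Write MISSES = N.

  [0] addr=0xe9 blk=29 s=1: MISS | VC []
  [1] addr=0x8f blk=17 s=1: MISS | VC [29]
  [2] addr=0x24 blk=4 s=0: MISS | VC [29]
  [3] addr=0x2b blk=5 s=1: MISS | VC [29, 17]
  [4] addr=0x6d blk=13 s=1: MISS | VC [29, 17, 5]
  [5] addr=0x6e blk=13 s=1: L1-HIT | VC [29, 17, 5]
  [6] addr=0xeb blk=29 s=1: VC-HIT | VC [13, 17, 5]
  [7] addr=0x6a blk=13 s=1: VC-HIT | VC [29, 17, 5]
  [8] addr=0xe9 blk=29 s=1: VC-HIT | VC [13, 17, 5]
  [9] addr=0x41 blk=8 s=0: MISS | VC [13, 17, 5, 4]
  [10] addr=0x8e blk=17 s=1: VC-HIT | VC [13, 29, 5, 4]
  [11] addr=0x69 blk=13 s=1: VC-HIT | VC [17, 29, 5, 4]
  [12] addr=0x8b blk=17 s=1: VC-HIT | VC [13, 29, 5, 4]

MISSES = 6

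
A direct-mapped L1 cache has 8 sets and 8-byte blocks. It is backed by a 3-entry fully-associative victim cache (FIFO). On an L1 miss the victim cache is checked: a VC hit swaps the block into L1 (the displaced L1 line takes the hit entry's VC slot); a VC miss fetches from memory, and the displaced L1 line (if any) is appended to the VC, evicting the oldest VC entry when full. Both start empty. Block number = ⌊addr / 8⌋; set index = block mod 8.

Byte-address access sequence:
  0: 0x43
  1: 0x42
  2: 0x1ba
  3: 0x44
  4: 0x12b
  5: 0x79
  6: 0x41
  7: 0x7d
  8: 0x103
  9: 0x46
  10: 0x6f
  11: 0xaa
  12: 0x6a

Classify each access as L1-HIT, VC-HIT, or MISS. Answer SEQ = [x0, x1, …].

0: 0x43 (blk 8, set 0) → MISS  vc=[]
1: 0x42 (blk 8, set 0) → L1-HIT  vc=[]
2: 0x1ba (blk 55, set 7) → MISS  vc=[]
3: 0x44 (blk 8, set 0) → L1-HIT  vc=[]
4: 0x12b (blk 37, set 5) → MISS  vc=[]
5: 0x79 (blk 15, set 7) → MISS  vc=[55]
6: 0x41 (blk 8, set 0) → L1-HIT  vc=[55]
7: 0x7d (blk 15, set 7) → L1-HIT  vc=[55]
8: 0x103 (blk 32, set 0) → MISS  vc=[55, 8]
9: 0x46 (blk 8, set 0) → VC-HIT  vc=[55, 32]
10: 0x6f (blk 13, set 5) → MISS  vc=[55, 32, 37]
11: 0xaa (blk 21, set 5) → MISS  vc=[32, 37, 13]
12: 0x6a (blk 13, set 5) → VC-HIT  vc=[32, 37, 21]

SEQ = [MISS, L1-HIT, MISS, L1-HIT, MISS, MISS, L1-HIT, L1-HIT, MISS, VC-HIT, MISS, MISS, VC-HIT]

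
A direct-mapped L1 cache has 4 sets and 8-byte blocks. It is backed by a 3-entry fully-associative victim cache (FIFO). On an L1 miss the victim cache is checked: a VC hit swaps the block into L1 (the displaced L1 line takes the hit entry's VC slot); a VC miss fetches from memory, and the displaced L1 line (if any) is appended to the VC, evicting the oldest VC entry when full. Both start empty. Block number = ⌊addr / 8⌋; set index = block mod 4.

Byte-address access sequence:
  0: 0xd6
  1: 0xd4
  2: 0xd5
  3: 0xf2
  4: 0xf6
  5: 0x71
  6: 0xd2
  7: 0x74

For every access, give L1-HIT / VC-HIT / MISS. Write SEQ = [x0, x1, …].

SEQ = [MISS, L1-HIT, L1-HIT, MISS, L1-HIT, MISS, VC-HIT, VC-HIT]

#0 0xd6→b26/s2 MISS; vc=[]
#1 0xd4→b26/s2 L1-HIT; vc=[]
#2 0xd5→b26/s2 L1-HIT; vc=[]
#3 0xf2→b30/s2 MISS; vc=[26]
#4 0xf6→b30/s2 L1-HIT; vc=[26]
#5 0x71→b14/s2 MISS; vc=[26,30]
#6 0xd2→b26/s2 VC-HIT; vc=[14,30]
#7 0x74→b14/s2 VC-HIT; vc=[26,30]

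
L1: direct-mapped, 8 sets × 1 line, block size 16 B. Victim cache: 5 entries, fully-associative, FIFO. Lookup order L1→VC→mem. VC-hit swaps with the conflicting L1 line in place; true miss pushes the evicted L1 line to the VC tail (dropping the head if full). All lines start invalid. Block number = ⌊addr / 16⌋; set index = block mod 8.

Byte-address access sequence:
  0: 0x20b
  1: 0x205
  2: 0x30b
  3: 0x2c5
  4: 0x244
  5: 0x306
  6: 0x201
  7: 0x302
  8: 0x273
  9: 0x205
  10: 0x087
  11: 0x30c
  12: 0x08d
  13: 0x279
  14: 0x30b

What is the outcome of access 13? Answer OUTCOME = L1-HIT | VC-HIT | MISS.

OUTCOME = L1-HIT

  [0] addr=0x20b blk=32 s=0: MISS | VC []
  [1] addr=0x205 blk=32 s=0: L1-HIT | VC []
  [2] addr=0x30b blk=48 s=0: MISS | VC [32]
  [3] addr=0x2c5 blk=44 s=4: MISS | VC [32]
  [4] addr=0x244 blk=36 s=4: MISS | VC [32, 44]
  [5] addr=0x306 blk=48 s=0: L1-HIT | VC [32, 44]
  [6] addr=0x201 blk=32 s=0: VC-HIT | VC [48, 44]
  [7] addr=0x302 blk=48 s=0: VC-HIT | VC [32, 44]
  [8] addr=0x273 blk=39 s=7: MISS | VC [32, 44]
  [9] addr=0x205 blk=32 s=0: VC-HIT | VC [48, 44]
  [10] addr=0x87 blk=8 s=0: MISS | VC [48, 44, 32]
  [11] addr=0x30c blk=48 s=0: VC-HIT | VC [8, 44, 32]
  [12] addr=0x8d blk=8 s=0: VC-HIT | VC [48, 44, 32]
  [13] addr=0x279 blk=39 s=7: L1-HIT | VC [48, 44, 32]
  [14] addr=0x30b blk=48 s=0: VC-HIT | VC [8, 44, 32]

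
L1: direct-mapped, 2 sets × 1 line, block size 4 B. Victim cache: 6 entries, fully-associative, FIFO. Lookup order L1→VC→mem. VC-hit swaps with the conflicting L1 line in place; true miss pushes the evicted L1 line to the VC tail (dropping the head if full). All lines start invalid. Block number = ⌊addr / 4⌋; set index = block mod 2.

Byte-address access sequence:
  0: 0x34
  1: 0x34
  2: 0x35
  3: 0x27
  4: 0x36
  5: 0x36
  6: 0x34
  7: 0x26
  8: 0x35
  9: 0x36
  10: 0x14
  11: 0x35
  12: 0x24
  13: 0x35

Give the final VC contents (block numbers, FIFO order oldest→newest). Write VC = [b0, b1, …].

#0 0x34→b13/s1 MISS; vc=[]
#1 0x34→b13/s1 L1-HIT; vc=[]
#2 0x35→b13/s1 L1-HIT; vc=[]
#3 0x27→b9/s1 MISS; vc=[13]
#4 0x36→b13/s1 VC-HIT; vc=[9]
#5 0x36→b13/s1 L1-HIT; vc=[9]
#6 0x34→b13/s1 L1-HIT; vc=[9]
#7 0x26→b9/s1 VC-HIT; vc=[13]
#8 0x35→b13/s1 VC-HIT; vc=[9]
#9 0x36→b13/s1 L1-HIT; vc=[9]
#10 0x14→b5/s1 MISS; vc=[9,13]
#11 0x35→b13/s1 VC-HIT; vc=[9,5]
#12 0x24→b9/s1 VC-HIT; vc=[13,5]
#13 0x35→b13/s1 VC-HIT; vc=[9,5]

VC = [9, 5]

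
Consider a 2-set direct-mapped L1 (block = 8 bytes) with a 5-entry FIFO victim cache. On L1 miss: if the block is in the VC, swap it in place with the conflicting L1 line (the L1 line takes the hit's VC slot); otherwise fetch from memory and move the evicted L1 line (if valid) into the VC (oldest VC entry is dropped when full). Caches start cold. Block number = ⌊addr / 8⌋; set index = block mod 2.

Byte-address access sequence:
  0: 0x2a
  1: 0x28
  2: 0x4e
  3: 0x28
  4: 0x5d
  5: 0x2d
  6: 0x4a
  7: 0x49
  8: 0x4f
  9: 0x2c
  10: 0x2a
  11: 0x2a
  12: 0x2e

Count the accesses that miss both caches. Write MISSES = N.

  [0] addr=0x2a blk=5 s=1: MISS | VC []
  [1] addr=0x28 blk=5 s=1: L1-HIT | VC []
  [2] addr=0x4e blk=9 s=1: MISS | VC [5]
  [3] addr=0x28 blk=5 s=1: VC-HIT | VC [9]
  [4] addr=0x5d blk=11 s=1: MISS | VC [9, 5]
  [5] addr=0x2d blk=5 s=1: VC-HIT | VC [9, 11]
  [6] addr=0x4a blk=9 s=1: VC-HIT | VC [5, 11]
  [7] addr=0x49 blk=9 s=1: L1-HIT | VC [5, 11]
  [8] addr=0x4f blk=9 s=1: L1-HIT | VC [5, 11]
  [9] addr=0x2c blk=5 s=1: VC-HIT | VC [9, 11]
  [10] addr=0x2a blk=5 s=1: L1-HIT | VC [9, 11]
  [11] addr=0x2a blk=5 s=1: L1-HIT | VC [9, 11]
  [12] addr=0x2e blk=5 s=1: L1-HIT | VC [9, 11]

MISSES = 3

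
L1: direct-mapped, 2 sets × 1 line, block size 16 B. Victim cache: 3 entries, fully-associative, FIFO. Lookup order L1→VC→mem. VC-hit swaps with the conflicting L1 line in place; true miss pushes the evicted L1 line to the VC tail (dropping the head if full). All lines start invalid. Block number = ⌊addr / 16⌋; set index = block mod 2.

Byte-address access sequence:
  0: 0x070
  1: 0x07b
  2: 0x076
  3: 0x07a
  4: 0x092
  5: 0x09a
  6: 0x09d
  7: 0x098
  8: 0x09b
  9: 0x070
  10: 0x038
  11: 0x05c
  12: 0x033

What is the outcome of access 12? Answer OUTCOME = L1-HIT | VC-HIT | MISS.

OUTCOME = VC-HIT

#0 0x70→b7/s1 MISS; vc=[]
#1 0x7b→b7/s1 L1-HIT; vc=[]
#2 0x76→b7/s1 L1-HIT; vc=[]
#3 0x7a→b7/s1 L1-HIT; vc=[]
#4 0x92→b9/s1 MISS; vc=[7]
#5 0x9a→b9/s1 L1-HIT; vc=[7]
#6 0x9d→b9/s1 L1-HIT; vc=[7]
#7 0x98→b9/s1 L1-HIT; vc=[7]
#8 0x9b→b9/s1 L1-HIT; vc=[7]
#9 0x70→b7/s1 VC-HIT; vc=[9]
#10 0x38→b3/s1 MISS; vc=[9,7]
#11 0x5c→b5/s1 MISS; vc=[9,7,3]
#12 0x33→b3/s1 VC-HIT; vc=[9,7,5]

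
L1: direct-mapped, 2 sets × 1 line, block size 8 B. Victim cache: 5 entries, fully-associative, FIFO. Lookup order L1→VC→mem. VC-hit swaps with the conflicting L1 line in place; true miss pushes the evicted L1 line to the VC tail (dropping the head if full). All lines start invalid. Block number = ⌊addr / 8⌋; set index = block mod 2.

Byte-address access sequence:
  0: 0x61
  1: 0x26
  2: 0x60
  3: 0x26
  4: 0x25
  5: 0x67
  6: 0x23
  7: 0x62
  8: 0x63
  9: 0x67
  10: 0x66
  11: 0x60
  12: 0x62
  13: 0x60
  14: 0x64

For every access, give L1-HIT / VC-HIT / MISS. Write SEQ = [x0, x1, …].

SEQ = [MISS, MISS, VC-HIT, VC-HIT, L1-HIT, VC-HIT, VC-HIT, VC-HIT, L1-HIT, L1-HIT, L1-HIT, L1-HIT, L1-HIT, L1-HIT, L1-HIT]

0: 0x61 (blk 12, set 0) → MISS  vc=[]
1: 0x26 (blk 4, set 0) → MISS  vc=[12]
2: 0x60 (blk 12, set 0) → VC-HIT  vc=[4]
3: 0x26 (blk 4, set 0) → VC-HIT  vc=[12]
4: 0x25 (blk 4, set 0) → L1-HIT  vc=[12]
5: 0x67 (blk 12, set 0) → VC-HIT  vc=[4]
6: 0x23 (blk 4, set 0) → VC-HIT  vc=[12]
7: 0x62 (blk 12, set 0) → VC-HIT  vc=[4]
8: 0x63 (blk 12, set 0) → L1-HIT  vc=[4]
9: 0x67 (blk 12, set 0) → L1-HIT  vc=[4]
10: 0x66 (blk 12, set 0) → L1-HIT  vc=[4]
11: 0x60 (blk 12, set 0) → L1-HIT  vc=[4]
12: 0x62 (blk 12, set 0) → L1-HIT  vc=[4]
13: 0x60 (blk 12, set 0) → L1-HIT  vc=[4]
14: 0x64 (blk 12, set 0) → L1-HIT  vc=[4]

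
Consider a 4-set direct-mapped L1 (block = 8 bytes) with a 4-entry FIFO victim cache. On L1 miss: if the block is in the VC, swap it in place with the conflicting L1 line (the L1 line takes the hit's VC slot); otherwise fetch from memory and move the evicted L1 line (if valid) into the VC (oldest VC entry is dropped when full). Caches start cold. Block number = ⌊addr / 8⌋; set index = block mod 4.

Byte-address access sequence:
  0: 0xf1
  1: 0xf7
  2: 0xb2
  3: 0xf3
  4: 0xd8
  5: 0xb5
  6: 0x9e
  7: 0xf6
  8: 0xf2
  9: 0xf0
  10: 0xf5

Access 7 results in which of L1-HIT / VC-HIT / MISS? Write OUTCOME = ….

  [0] addr=0xf1 blk=30 s=2: MISS | VC []
  [1] addr=0xf7 blk=30 s=2: L1-HIT | VC []
  [2] addr=0xb2 blk=22 s=2: MISS | VC [30]
  [3] addr=0xf3 blk=30 s=2: VC-HIT | VC [22]
  [4] addr=0xd8 blk=27 s=3: MISS | VC [22]
  [5] addr=0xb5 blk=22 s=2: VC-HIT | VC [30]
  [6] addr=0x9e blk=19 s=3: MISS | VC [30, 27]
  [7] addr=0xf6 blk=30 s=2: VC-HIT | VC [22, 27]
  [8] addr=0xf2 blk=30 s=2: L1-HIT | VC [22, 27]
  [9] addr=0xf0 blk=30 s=2: L1-HIT | VC [22, 27]
  [10] addr=0xf5 blk=30 s=2: L1-HIT | VC [22, 27]

OUTCOME = VC-HIT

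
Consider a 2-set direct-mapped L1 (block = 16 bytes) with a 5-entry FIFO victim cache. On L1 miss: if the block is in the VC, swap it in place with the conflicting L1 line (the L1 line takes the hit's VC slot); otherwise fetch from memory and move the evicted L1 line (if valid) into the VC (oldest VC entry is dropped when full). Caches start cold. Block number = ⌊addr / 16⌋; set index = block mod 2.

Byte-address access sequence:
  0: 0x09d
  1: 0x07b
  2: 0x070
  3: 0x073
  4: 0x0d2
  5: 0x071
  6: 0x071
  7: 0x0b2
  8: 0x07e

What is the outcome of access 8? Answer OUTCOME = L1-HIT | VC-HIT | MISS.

#0 0x9d→b9/s1 MISS; vc=[]
#1 0x7b→b7/s1 MISS; vc=[9]
#2 0x70→b7/s1 L1-HIT; vc=[9]
#3 0x73→b7/s1 L1-HIT; vc=[9]
#4 0xd2→b13/s1 MISS; vc=[9,7]
#5 0x71→b7/s1 VC-HIT; vc=[9,13]
#6 0x71→b7/s1 L1-HIT; vc=[9,13]
#7 0xb2→b11/s1 MISS; vc=[9,13,7]
#8 0x7e→b7/s1 VC-HIT; vc=[9,13,11]

OUTCOME = VC-HIT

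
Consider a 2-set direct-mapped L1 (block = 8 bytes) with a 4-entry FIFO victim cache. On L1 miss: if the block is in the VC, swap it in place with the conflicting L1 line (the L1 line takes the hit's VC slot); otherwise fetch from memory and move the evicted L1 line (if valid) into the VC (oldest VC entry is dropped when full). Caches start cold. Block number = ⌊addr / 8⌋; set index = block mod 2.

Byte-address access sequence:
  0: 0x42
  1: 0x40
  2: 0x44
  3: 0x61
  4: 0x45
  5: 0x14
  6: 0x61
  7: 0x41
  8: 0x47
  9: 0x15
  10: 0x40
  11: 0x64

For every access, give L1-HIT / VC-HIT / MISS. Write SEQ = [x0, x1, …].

SEQ = [MISS, L1-HIT, L1-HIT, MISS, VC-HIT, MISS, VC-HIT, VC-HIT, L1-HIT, VC-HIT, VC-HIT, VC-HIT]

  [0] addr=0x42 blk=8 s=0: MISS | VC []
  [1] addr=0x40 blk=8 s=0: L1-HIT | VC []
  [2] addr=0x44 blk=8 s=0: L1-HIT | VC []
  [3] addr=0x61 blk=12 s=0: MISS | VC [8]
  [4] addr=0x45 blk=8 s=0: VC-HIT | VC [12]
  [5] addr=0x14 blk=2 s=0: MISS | VC [12, 8]
  [6] addr=0x61 blk=12 s=0: VC-HIT | VC [2, 8]
  [7] addr=0x41 blk=8 s=0: VC-HIT | VC [2, 12]
  [8] addr=0x47 blk=8 s=0: L1-HIT | VC [2, 12]
  [9] addr=0x15 blk=2 s=0: VC-HIT | VC [8, 12]
  [10] addr=0x40 blk=8 s=0: VC-HIT | VC [2, 12]
  [11] addr=0x64 blk=12 s=0: VC-HIT | VC [2, 8]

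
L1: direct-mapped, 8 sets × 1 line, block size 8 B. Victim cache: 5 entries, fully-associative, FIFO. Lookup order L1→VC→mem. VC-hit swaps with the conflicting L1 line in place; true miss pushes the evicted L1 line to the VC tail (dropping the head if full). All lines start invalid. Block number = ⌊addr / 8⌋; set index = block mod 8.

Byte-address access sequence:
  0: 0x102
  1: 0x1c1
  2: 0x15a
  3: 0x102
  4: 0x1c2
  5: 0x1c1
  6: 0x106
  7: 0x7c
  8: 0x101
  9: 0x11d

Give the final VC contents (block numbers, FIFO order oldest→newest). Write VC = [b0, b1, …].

VC = [56, 43]

#0 0x102→b32/s0 MISS; vc=[]
#1 0x1c1→b56/s0 MISS; vc=[32]
#2 0x15a→b43/s3 MISS; vc=[32]
#3 0x102→b32/s0 VC-HIT; vc=[56]
#4 0x1c2→b56/s0 VC-HIT; vc=[32]
#5 0x1c1→b56/s0 L1-HIT; vc=[32]
#6 0x106→b32/s0 VC-HIT; vc=[56]
#7 0x7c→b15/s7 MISS; vc=[56]
#8 0x101→b32/s0 L1-HIT; vc=[56]
#9 0x11d→b35/s3 MISS; vc=[56,43]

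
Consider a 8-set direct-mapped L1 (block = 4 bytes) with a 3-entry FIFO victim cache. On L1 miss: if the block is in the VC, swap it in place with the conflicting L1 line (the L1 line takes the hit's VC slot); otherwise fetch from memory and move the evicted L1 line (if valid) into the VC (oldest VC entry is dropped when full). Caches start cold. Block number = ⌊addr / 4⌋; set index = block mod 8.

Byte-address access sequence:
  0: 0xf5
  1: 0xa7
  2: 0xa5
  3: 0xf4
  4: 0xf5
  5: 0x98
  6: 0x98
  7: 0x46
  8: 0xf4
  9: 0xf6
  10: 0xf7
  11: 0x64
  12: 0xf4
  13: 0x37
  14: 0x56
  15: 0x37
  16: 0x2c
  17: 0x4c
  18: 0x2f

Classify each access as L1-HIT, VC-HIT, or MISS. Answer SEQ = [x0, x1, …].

SEQ = [MISS, MISS, L1-HIT, L1-HIT, L1-HIT, MISS, L1-HIT, MISS, L1-HIT, L1-HIT, L1-HIT, MISS, L1-HIT, MISS, MISS, VC-HIT, MISS, MISS, VC-HIT]

0: 0xf5 (blk 61, set 5) → MISS  vc=[]
1: 0xa7 (blk 41, set 1) → MISS  vc=[]
2: 0xa5 (blk 41, set 1) → L1-HIT  vc=[]
3: 0xf4 (blk 61, set 5) → L1-HIT  vc=[]
4: 0xf5 (blk 61, set 5) → L1-HIT  vc=[]
5: 0x98 (blk 38, set 6) → MISS  vc=[]
6: 0x98 (blk 38, set 6) → L1-HIT  vc=[]
7: 0x46 (blk 17, set 1) → MISS  vc=[41]
8: 0xf4 (blk 61, set 5) → L1-HIT  vc=[41]
9: 0xf6 (blk 61, set 5) → L1-HIT  vc=[41]
10: 0xf7 (blk 61, set 5) → L1-HIT  vc=[41]
11: 0x64 (blk 25, set 1) → MISS  vc=[41, 17]
12: 0xf4 (blk 61, set 5) → L1-HIT  vc=[41, 17]
13: 0x37 (blk 13, set 5) → MISS  vc=[41, 17, 61]
14: 0x56 (blk 21, set 5) → MISS  vc=[17, 61, 13]
15: 0x37 (blk 13, set 5) → VC-HIT  vc=[17, 61, 21]
16: 0x2c (blk 11, set 3) → MISS  vc=[17, 61, 21]
17: 0x4c (blk 19, set 3) → MISS  vc=[61, 21, 11]
18: 0x2f (blk 11, set 3) → VC-HIT  vc=[61, 21, 19]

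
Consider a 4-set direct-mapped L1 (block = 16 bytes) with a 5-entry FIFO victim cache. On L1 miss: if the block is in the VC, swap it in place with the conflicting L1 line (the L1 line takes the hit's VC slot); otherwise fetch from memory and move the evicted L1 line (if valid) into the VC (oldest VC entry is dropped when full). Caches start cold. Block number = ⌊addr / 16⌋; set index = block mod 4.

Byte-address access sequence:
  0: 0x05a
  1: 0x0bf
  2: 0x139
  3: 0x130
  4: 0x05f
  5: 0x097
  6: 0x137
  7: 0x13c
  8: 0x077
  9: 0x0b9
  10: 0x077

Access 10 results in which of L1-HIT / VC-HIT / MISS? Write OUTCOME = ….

  [0] addr=0x5a blk=5 s=1: MISS | VC []
  [1] addr=0xbf blk=11 s=3: MISS | VC []
  [2] addr=0x139 blk=19 s=3: MISS | VC [11]
  [3] addr=0x130 blk=19 s=3: L1-HIT | VC [11]
  [4] addr=0x5f blk=5 s=1: L1-HIT | VC [11]
  [5] addr=0x97 blk=9 s=1: MISS | VC [11, 5]
  [6] addr=0x137 blk=19 s=3: L1-HIT | VC [11, 5]
  [7] addr=0x13c blk=19 s=3: L1-HIT | VC [11, 5]
  [8] addr=0x77 blk=7 s=3: MISS | VC [11, 5, 19]
  [9] addr=0xb9 blk=11 s=3: VC-HIT | VC [7, 5, 19]
  [10] addr=0x77 blk=7 s=3: VC-HIT | VC [11, 5, 19]

OUTCOME = VC-HIT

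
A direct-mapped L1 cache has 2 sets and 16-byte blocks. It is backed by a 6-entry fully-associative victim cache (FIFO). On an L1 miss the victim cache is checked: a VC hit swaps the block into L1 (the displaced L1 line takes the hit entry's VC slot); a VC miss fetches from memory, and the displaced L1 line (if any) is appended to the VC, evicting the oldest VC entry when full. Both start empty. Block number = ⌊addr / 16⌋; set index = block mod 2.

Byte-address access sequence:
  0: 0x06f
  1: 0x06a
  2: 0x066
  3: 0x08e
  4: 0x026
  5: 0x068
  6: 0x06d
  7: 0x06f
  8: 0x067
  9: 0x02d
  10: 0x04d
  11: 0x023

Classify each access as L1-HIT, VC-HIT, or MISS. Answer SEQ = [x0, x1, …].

SEQ = [MISS, L1-HIT, L1-HIT, MISS, MISS, VC-HIT, L1-HIT, L1-HIT, L1-HIT, VC-HIT, MISS, VC-HIT]

  [0] addr=0x6f blk=6 s=0: MISS | VC []
  [1] addr=0x6a blk=6 s=0: L1-HIT | VC []
  [2] addr=0x66 blk=6 s=0: L1-HIT | VC []
  [3] addr=0x8e blk=8 s=0: MISS | VC [6]
  [4] addr=0x26 blk=2 s=0: MISS | VC [6, 8]
  [5] addr=0x68 blk=6 s=0: VC-HIT | VC [2, 8]
  [6] addr=0x6d blk=6 s=0: L1-HIT | VC [2, 8]
  [7] addr=0x6f blk=6 s=0: L1-HIT | VC [2, 8]
  [8] addr=0x67 blk=6 s=0: L1-HIT | VC [2, 8]
  [9] addr=0x2d blk=2 s=0: VC-HIT | VC [6, 8]
  [10] addr=0x4d blk=4 s=0: MISS | VC [6, 8, 2]
  [11] addr=0x23 blk=2 s=0: VC-HIT | VC [6, 8, 4]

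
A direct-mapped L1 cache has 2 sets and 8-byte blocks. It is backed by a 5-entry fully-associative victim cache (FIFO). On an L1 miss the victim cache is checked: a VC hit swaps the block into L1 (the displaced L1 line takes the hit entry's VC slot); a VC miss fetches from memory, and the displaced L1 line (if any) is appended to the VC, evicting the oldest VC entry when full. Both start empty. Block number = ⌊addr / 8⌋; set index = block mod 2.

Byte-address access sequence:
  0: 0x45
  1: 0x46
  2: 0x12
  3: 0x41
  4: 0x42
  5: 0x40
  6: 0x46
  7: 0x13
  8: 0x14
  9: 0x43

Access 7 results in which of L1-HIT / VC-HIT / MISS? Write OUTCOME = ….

  [0] addr=0x45 blk=8 s=0: MISS | VC []
  [1] addr=0x46 blk=8 s=0: L1-HIT | VC []
  [2] addr=0x12 blk=2 s=0: MISS | VC [8]
  [3] addr=0x41 blk=8 s=0: VC-HIT | VC [2]
  [4] addr=0x42 blk=8 s=0: L1-HIT | VC [2]
  [5] addr=0x40 blk=8 s=0: L1-HIT | VC [2]
  [6] addr=0x46 blk=8 s=0: L1-HIT | VC [2]
  [7] addr=0x13 blk=2 s=0: VC-HIT | VC [8]
  [8] addr=0x14 blk=2 s=0: L1-HIT | VC [8]
  [9] addr=0x43 blk=8 s=0: VC-HIT | VC [2]

OUTCOME = VC-HIT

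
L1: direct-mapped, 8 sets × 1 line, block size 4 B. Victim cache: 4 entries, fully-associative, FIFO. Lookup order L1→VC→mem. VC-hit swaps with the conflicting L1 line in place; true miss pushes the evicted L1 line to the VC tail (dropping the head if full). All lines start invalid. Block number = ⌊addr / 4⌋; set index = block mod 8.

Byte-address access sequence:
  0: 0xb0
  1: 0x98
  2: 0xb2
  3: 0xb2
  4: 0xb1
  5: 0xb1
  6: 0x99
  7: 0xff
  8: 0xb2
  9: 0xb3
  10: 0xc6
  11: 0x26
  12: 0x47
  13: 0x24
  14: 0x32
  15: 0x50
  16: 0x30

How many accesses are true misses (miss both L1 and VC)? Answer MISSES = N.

  [0] addr=0xb0 blk=44 s=4: MISS | VC []
  [1] addr=0x98 blk=38 s=6: MISS | VC []
  [2] addr=0xb2 blk=44 s=4: L1-HIT | VC []
  [3] addr=0xb2 blk=44 s=4: L1-HIT | VC []
  [4] addr=0xb1 blk=44 s=4: L1-HIT | VC []
  [5] addr=0xb1 blk=44 s=4: L1-HIT | VC []
  [6] addr=0x99 blk=38 s=6: L1-HIT | VC []
  [7] addr=0xff blk=63 s=7: MISS | VC []
  [8] addr=0xb2 blk=44 s=4: L1-HIT | VC []
  [9] addr=0xb3 blk=44 s=4: L1-HIT | VC []
  [10] addr=0xc6 blk=49 s=1: MISS | VC []
  [11] addr=0x26 blk=9 s=1: MISS | VC [49]
  [12] addr=0x47 blk=17 s=1: MISS | VC [49, 9]
  [13] addr=0x24 blk=9 s=1: VC-HIT | VC [49, 17]
  [14] addr=0x32 blk=12 s=4: MISS | VC [49, 17, 44]
  [15] addr=0x50 blk=20 s=4: MISS | VC [49, 17, 44, 12]
  [16] addr=0x30 blk=12 s=4: VC-HIT | VC [49, 17, 44, 20]

MISSES = 8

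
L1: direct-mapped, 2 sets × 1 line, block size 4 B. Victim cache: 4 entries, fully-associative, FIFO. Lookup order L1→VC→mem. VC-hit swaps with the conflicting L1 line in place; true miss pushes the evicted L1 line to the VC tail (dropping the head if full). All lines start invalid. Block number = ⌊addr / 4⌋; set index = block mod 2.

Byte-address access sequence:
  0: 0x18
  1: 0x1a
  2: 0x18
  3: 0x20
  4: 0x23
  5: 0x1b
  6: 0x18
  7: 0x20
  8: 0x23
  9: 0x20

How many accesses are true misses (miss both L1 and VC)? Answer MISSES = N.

MISSES = 2

#0 0x18→b6/s0 MISS; vc=[]
#1 0x1a→b6/s0 L1-HIT; vc=[]
#2 0x18→b6/s0 L1-HIT; vc=[]
#3 0x20→b8/s0 MISS; vc=[6]
#4 0x23→b8/s0 L1-HIT; vc=[6]
#5 0x1b→b6/s0 VC-HIT; vc=[8]
#6 0x18→b6/s0 L1-HIT; vc=[8]
#7 0x20→b8/s0 VC-HIT; vc=[6]
#8 0x23→b8/s0 L1-HIT; vc=[6]
#9 0x20→b8/s0 L1-HIT; vc=[6]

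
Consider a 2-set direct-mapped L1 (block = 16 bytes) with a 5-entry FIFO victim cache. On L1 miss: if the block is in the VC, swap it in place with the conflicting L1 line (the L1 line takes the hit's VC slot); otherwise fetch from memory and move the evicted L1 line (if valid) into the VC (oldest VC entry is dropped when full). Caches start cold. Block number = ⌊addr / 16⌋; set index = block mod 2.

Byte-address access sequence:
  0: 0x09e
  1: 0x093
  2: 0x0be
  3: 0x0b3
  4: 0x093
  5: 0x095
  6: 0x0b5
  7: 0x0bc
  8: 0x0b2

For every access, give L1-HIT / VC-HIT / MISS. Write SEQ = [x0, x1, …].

#0 0x9e→b9/s1 MISS; vc=[]
#1 0x93→b9/s1 L1-HIT; vc=[]
#2 0xbe→b11/s1 MISS; vc=[9]
#3 0xb3→b11/s1 L1-HIT; vc=[9]
#4 0x93→b9/s1 VC-HIT; vc=[11]
#5 0x95→b9/s1 L1-HIT; vc=[11]
#6 0xb5→b11/s1 VC-HIT; vc=[9]
#7 0xbc→b11/s1 L1-HIT; vc=[9]
#8 0xb2→b11/s1 L1-HIT; vc=[9]

SEQ = [MISS, L1-HIT, MISS, L1-HIT, VC-HIT, L1-HIT, VC-HIT, L1-HIT, L1-HIT]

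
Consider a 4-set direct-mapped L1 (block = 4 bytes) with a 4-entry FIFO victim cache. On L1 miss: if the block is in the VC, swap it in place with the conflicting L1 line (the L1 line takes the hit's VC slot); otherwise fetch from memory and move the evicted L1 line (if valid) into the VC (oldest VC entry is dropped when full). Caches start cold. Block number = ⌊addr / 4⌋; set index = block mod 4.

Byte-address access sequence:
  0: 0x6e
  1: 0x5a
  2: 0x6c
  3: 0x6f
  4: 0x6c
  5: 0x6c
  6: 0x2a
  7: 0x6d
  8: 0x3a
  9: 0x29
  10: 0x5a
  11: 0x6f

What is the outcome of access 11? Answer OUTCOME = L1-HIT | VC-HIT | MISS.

OUTCOME = L1-HIT

0: 0x6e (blk 27, set 3) → MISS  vc=[]
1: 0x5a (blk 22, set 2) → MISS  vc=[]
2: 0x6c (blk 27, set 3) → L1-HIT  vc=[]
3: 0x6f (blk 27, set 3) → L1-HIT  vc=[]
4: 0x6c (blk 27, set 3) → L1-HIT  vc=[]
5: 0x6c (blk 27, set 3) → L1-HIT  vc=[]
6: 0x2a (blk 10, set 2) → MISS  vc=[22]
7: 0x6d (blk 27, set 3) → L1-HIT  vc=[22]
8: 0x3a (blk 14, set 2) → MISS  vc=[22, 10]
9: 0x29 (blk 10, set 2) → VC-HIT  vc=[22, 14]
10: 0x5a (blk 22, set 2) → VC-HIT  vc=[10, 14]
11: 0x6f (blk 27, set 3) → L1-HIT  vc=[10, 14]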